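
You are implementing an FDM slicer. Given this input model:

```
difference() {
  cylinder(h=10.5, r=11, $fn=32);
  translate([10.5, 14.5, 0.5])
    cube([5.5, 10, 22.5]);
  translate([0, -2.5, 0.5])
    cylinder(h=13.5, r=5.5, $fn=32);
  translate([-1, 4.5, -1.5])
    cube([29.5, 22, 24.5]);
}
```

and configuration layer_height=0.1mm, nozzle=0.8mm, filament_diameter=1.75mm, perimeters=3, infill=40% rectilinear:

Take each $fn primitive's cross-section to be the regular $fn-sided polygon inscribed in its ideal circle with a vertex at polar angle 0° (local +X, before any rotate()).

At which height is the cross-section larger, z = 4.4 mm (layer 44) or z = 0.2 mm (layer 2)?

Layer 44 (z = 4.4): the r=11 cylinder gives a regular 32-gon of circumradius 11 (constant along its height) (area = (32/2)·11.000²·sin(360°/32) = 377.69 mm²); the cube at (10.5, 14.5) is present — its section is the full 5.5×10 rectangle (area 55.00 mm²); the r=5.5 cylinder at (0, -2.5) gives a regular 32-gon of circumradius 5.5 (constant along its height) (area = (32/2)·5.500²·sin(360°/32) = 94.42 mm²); the 29.5×22 cube at (-1, 4.5) contributes its full rectangle (area 649.00 mm²); After the difference (first − rest): starting from the r=11 cylinder (377.69 mm²), the 5.5×10 cube at (10.5, 14.5) misses the remaining region (no effect); the r=5.5 cylinder at (0, -2.5) lies wholly inside it (removes its full 94.42 mm² and its 34.50 mm outline becomes a hole wall); the 29.5×22 cube at (-1, 4.5) partially overlaps it — only the 52.95 mm² overlap (of its 649.00 mm²) is removed, clipping the outline — area = 230.32 mm². So its area = 230.32 mm². Layer 2 (z = 0.2): the r=11 cylinder contributes a regular 32-gon of circumradius 11 (area = (32/2)·11.000²·sin(360°/32) = 377.69 mm²); the cube at (10.5, 14.5) is absent (z outside [0.5, 23]); the cylinder at (0, -2.5) does not reach this height (z outside [0.5, 14]); the 29.5×22 cube at (-1, 4.5) contributes its full rectangle (area 649.00 mm²); Taking the first minus the rest: starting from the r=11 cylinder (377.69 mm²), the 29.5×22 cube at (-1, 4.5) partially overlaps it — only the 52.95 mm² overlap (of its 649.00 mm²) is removed, clipping the outline — area = 324.75 mm². So its area = 324.75 mm². Layer 2 is larger (324.75 vs 230.32 mm²).

layer 2 (z = 0.2 mm)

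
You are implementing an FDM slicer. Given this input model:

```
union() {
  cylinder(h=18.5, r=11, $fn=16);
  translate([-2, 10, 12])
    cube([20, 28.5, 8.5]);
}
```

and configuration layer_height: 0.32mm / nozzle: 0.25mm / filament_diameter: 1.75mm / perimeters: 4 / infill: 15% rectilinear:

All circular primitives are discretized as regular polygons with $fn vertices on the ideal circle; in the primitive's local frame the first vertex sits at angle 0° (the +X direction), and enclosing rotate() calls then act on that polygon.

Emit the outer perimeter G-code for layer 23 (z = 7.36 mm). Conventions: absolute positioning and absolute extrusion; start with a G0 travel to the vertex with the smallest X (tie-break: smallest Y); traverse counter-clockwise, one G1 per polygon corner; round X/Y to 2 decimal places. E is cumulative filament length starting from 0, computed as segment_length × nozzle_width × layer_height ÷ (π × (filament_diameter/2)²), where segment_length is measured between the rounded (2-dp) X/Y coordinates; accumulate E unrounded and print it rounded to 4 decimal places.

G0 X-11.00 Y0.00 Z7.36
G1 X-10.16 Y-4.21 E0.1428
G1 X-7.78 Y-7.78 E0.2855
G1 X-4.21 Y-10.16 E0.4282
G1 X0.00 Y-11.00 E0.5710
G1 X4.21 Y-10.16 E0.7138
G1 X7.78 Y-7.78 E0.8565
G1 X10.16 Y-4.21 E0.9992
G1 X11.00 Y0.00 E1.1420
G1 X10.16 Y4.21 E1.2848
G1 X7.78 Y7.78 E1.4275
G1 X4.21 Y10.16 E1.5702
G1 X0.00 Y11.00 E1.7129
G1 X-4.21 Y10.16 E1.8557
G1 X-7.78 Y7.78 E1.9984
G1 X-10.16 Y4.21 E2.1411
G1 X-11.00 Y0.00 E2.2839

At z = 7.36 mm: the r=11 cylinder contributes a regular 16-gon of circumradius 11; the cube at (-2, 10) is absent (z outside [12, 20.5]); Taking the union: only the r=11 cylinder is present, so the union is just that shape — 1 connected region. The outline is a single polygon with 16 vertices. Extrusion per mm of travel: 0.25 × 0.32 / (π × 0.875²) = 0.033260. Accumulating E over each segment gives final E = 2.2839.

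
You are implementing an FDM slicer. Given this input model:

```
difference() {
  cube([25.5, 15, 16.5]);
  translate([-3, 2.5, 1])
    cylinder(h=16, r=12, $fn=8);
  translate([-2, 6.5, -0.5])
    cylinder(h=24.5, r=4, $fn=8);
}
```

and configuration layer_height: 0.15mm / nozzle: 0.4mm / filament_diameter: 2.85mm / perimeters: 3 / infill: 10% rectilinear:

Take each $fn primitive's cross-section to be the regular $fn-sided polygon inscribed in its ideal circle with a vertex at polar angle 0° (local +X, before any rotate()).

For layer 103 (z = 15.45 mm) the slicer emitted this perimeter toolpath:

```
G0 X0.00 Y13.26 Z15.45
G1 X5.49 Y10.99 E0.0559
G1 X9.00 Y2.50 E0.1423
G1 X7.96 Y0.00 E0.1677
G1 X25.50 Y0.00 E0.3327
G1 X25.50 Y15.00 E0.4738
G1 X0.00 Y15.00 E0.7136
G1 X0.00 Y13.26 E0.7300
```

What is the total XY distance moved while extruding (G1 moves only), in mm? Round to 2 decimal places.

Sum the Euclidean lengths of each G1 segment: total = 77.62 mm.

77.62 mm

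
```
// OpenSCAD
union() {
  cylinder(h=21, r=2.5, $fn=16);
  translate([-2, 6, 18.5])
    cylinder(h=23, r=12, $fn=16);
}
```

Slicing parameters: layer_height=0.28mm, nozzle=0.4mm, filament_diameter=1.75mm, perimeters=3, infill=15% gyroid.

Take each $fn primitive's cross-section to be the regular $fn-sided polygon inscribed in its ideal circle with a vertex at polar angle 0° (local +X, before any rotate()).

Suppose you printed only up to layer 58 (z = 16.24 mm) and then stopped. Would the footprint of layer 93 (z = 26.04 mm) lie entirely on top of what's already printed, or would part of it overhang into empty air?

part overhangs

Compare the two slices. At z = 16.24: the cylinder: section is a regular 16-gon, circumradius r=2.5 (area = (16/2)·2.500²·sin(360°/16) = 19.13 mm²); the cylinder at (-2, 6) is absent (z outside [18.5, 41.5]); Merging all regions: only the r=2.5 cylinder is present, so the union is just that shape — area = 19.13 mm². At z = 26.04: the cylinder is not intersected at this z (z outside [0, 21]); the r=12 cylinder at (-2, 6) gives a regular 16-gon of circumradius 12 (constant along its height) (area = (16/2)·12.000²·sin(360°/16) = 440.85 mm²); Taking the union: only the r=12 cylinder at (-2, 6) is present, so the union is just that shape — area = 440.85 mm². Checking containment: at z = 26.04 the cross-section extends beyond the z = 16.24 cross-section by about 421.72 mm².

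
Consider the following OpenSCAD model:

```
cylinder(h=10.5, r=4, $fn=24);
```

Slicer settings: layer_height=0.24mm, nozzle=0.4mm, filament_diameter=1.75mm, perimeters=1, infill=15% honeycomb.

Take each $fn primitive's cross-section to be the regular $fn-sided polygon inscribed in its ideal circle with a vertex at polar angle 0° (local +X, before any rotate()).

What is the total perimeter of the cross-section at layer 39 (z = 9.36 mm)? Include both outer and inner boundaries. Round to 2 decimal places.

At z = 9.36 mm: the r=4 cylinder contributes a regular 24-gon of circumradius 4 (perimeter = 2·24·4.000·sin(180°/24) = 25.06 mm). Overall, the cross-section is a single solid region. Total boundary length (outer) = 25.06 mm.

25.06 mm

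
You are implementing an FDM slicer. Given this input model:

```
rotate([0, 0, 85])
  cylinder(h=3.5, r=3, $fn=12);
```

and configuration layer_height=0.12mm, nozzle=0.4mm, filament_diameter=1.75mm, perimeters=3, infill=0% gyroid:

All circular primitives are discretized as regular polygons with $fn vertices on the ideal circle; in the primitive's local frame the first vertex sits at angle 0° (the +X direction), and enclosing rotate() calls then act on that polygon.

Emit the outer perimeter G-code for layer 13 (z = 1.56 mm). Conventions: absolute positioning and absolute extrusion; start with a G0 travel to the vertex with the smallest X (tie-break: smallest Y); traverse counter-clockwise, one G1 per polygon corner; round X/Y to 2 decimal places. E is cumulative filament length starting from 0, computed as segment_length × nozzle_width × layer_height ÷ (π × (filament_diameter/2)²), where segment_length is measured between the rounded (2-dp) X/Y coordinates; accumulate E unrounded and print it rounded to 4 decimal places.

At z = 1.56 mm: the r=3 cylinder gives a regular 12-gon of circumradius 3 (constant along its height); (rotated 85° about Z; rotation is an isometry so areas/perimeters/island counts are preserved). The outline is a single polygon with 12 vertices. Extrusion per mm of travel: 0.4 × 0.12 / (π × 0.875²) = 0.019956. Accumulating E over each segment gives final E = 0.3721.

G0 X-2.99 Y0.26 Z1.56
G1 X-2.72 Y-1.27 E0.0310
G1 X-1.72 Y-2.46 E0.0620
G1 X-0.26 Y-2.99 E0.0930
G1 X1.27 Y-2.72 E0.1240
G1 X2.46 Y-1.72 E0.1550
G1 X2.99 Y-0.26 E0.1860
G1 X2.72 Y1.27 E0.2170
G1 X1.72 Y2.46 E0.2481
G1 X0.26 Y2.99 E0.2791
G1 X-1.27 Y2.72 E0.3101
G1 X-2.46 Y1.72 E0.3411
G1 X-2.99 Y0.26 E0.3721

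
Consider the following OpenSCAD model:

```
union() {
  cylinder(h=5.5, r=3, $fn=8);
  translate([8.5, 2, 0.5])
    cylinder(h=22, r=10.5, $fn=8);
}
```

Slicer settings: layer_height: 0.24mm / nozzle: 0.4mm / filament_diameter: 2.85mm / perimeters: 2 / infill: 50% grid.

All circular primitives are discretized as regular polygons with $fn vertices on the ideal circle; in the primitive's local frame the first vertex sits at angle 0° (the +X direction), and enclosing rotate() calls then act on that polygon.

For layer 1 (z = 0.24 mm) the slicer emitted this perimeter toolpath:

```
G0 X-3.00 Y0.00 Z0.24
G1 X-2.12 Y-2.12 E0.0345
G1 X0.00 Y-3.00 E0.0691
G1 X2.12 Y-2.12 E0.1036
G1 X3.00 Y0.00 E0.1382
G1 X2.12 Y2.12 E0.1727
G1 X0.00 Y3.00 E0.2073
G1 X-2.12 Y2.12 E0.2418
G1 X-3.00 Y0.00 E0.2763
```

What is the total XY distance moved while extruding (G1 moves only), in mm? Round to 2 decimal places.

18.36 mm

Sum the Euclidean lengths of each G1 segment: total = 18.36 mm.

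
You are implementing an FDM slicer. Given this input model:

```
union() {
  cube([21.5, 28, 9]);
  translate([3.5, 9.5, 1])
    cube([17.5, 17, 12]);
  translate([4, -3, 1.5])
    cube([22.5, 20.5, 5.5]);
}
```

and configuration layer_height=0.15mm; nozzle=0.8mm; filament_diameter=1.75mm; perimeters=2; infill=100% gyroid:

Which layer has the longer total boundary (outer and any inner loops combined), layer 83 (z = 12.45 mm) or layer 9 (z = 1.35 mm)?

layer 9 (z = 1.35 mm)

Layer 83 (z = 12.45): the cube is absent (z outside [0, 9]); the 17.5×17 cube at (3.5, 9.5) contributes its full rectangle (perimeter 69.00 mm); the cube at (4, -3) is not intersected at this z (z outside [1.5, 7]); Merging all regions: only the 17.5×17 cube at (3.5, 9.5) is present, so the union is just that shape — boundary = 69.00 mm. So its perimeter = 69.00 mm. Layer 9 (z = 1.35): the cube (footprint 21.5×28) is included at this height (perimeter 99.00 mm); the 17.5×17 cube at (3.5, 9.5) contributes its full rectangle (perimeter 69.00 mm); the cube at (4, -3) does not reach this height (z outside [1.5, 7]); Combining (union): the 17.5×17 cube at (3.5, 9.5) lies entirely inside the 21.5×28 cube, so the union is just the 21.5×28 cube — boundary = 99.00 mm. So its perimeter = 99.00 mm. Layer 9 is larger (99.00 vs 69.00 mm).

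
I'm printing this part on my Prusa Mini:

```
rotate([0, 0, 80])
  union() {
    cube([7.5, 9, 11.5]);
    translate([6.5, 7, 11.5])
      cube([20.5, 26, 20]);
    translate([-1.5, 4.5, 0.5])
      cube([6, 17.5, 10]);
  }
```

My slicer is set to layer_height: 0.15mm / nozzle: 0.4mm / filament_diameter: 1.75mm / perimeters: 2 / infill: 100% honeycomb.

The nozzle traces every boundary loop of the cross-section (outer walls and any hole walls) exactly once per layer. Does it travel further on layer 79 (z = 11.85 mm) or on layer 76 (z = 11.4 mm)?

Layer 79 (z = 11.85): the cube is not intersected at this z (z outside [0, 11.5]); the cube at (6.5, 7) (footprint 20.5×26) is included at this height (perimeter 93.00 mm); the cube at (-1.5, 4.5) is not intersected at this z (z outside [0.5, 10.5]); Merging all regions: only the 20.5×26 cube at (6.5, 7) is present, so the union is just that shape — boundary = 93.00 mm; (rotated 80° about Z; rotation is an isometry so areas/perimeters/island counts are preserved). So its perimeter = 93.00 mm. Layer 76 (z = 11.4): the cube is present — its section is the full 7.5×9 rectangle (perimeter 33.00 mm); the cube at (6.5, 7) is absent (z outside [11.5, 31.5]); the cube at (-1.5, 4.5) does not reach this height (z outside [0.5, 10.5]); Taking the union: only the 7.5×9 cube is present, so the union is just that shape — boundary = 33.00 mm; (whole slice rotated 80° about Z — lengths, areas and connectivity unchanged). So its perimeter = 33.00 mm. Layer 79 is larger (93.00 vs 33.00 mm).

layer 79 (z = 11.85 mm)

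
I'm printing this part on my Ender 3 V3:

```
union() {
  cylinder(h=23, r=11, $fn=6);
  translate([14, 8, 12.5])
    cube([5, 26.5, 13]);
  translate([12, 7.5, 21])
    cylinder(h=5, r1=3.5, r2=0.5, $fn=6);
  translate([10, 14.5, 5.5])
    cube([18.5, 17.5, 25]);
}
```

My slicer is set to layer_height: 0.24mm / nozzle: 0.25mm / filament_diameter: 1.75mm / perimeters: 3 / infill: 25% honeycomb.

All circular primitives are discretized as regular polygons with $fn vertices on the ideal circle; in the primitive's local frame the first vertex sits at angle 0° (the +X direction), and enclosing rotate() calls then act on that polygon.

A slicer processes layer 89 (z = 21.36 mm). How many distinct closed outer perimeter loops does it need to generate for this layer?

At z = 21.36 mm: the r=11 cylinder contributes a regular 6-gon of circumradius 11; the cube at (14, 8) (footprint 5×26.5) is included at this height; the cone at (12, 7.5) (r1=3.5→r2=0.5) has section circumradius 3.284 here — a regular 6-gon; the 18.5×17.5 cube at (10, 14.5) contributes its full rectangle; Taking the union: the regions partially overlap (shared area 88.36 mm²), so overlapping operands fuse into one piece — 2 connected regions. The result has 2 disconnected regions.

2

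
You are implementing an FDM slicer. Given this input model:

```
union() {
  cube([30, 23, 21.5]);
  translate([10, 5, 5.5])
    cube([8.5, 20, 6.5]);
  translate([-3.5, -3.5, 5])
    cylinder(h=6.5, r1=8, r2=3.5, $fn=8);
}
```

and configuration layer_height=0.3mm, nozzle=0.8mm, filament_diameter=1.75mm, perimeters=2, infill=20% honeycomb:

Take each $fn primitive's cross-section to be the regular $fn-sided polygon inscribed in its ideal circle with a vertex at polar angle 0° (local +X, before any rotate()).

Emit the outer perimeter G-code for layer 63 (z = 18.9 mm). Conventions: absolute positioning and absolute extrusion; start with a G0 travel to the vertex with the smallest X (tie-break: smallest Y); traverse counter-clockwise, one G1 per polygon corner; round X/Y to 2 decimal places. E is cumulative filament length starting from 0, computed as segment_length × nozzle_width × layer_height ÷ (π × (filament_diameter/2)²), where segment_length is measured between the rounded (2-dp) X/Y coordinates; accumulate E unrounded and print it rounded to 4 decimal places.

G0 X0.00 Y0.00 Z18.90
G1 X30.00 Y0.00 E2.9934
G1 X30.00 Y23.00 E5.2884
G1 X0.00 Y23.00 E8.2818
G1 X0.00 Y0.00 E10.5767

At z = 18.9 mm: the cube (footprint 30×23) is included at this height; the cube at (10, 5) does not reach this height (z outside [5.5, 12]); the cone at (-3.5, -3.5) is not intersected at this z (z outside [5, 11.5]); Taking the union: only the 30×23 cube is present, so the union is just that shape — 1 connected region. The outline is a single polygon with 4 vertices. Extrusion per mm of travel: 0.8 × 0.3 / (π × 0.875²) = 0.099780. Accumulating E over each segment gives final E = 10.5767.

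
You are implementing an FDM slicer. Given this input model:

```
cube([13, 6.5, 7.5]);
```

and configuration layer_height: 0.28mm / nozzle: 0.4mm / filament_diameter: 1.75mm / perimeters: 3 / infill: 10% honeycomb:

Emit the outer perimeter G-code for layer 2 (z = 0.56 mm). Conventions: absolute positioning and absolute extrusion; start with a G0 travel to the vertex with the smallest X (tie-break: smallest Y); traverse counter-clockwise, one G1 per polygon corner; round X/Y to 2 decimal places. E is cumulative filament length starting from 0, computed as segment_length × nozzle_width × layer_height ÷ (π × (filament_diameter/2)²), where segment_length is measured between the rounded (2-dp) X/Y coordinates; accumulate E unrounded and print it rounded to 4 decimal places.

G0 X0.00 Y0.00 Z0.56
G1 X13.00 Y0.00 E0.6053
G1 X13.00 Y6.50 E0.9080
G1 X0.00 Y6.50 E1.5133
G1 X0.00 Y0.00 E1.8160

At z = 0.56 mm: the 13×6.5 cube contributes its full rectangle. The outline is a single polygon with 4 vertices. Extrusion per mm of travel: 0.4 × 0.28 / (π × 0.875²) = 0.046564. Accumulating E over each segment gives final E = 1.8160.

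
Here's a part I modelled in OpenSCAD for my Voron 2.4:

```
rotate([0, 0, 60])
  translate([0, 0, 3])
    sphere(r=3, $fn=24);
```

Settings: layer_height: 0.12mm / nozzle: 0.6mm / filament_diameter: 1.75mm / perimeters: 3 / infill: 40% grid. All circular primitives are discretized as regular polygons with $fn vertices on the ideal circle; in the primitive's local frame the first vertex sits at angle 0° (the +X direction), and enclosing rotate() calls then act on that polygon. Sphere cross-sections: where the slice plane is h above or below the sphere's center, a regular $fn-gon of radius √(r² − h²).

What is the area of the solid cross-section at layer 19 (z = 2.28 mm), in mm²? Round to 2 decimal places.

26.34 mm²

At z = 2.28 mm: the sphere: section is a regular 24-gon, circumradius = √(r²−h²) = √(3²−0.72²) = 2.912 (area = (24/2)·2.912²·sin(360°/24) = 26.34 mm²); (rotated 60° about Z; rotation is an isometry so areas/perimeters/island counts are preserved). Overall, the cross-section is a single solid region. Net area = 26.34 mm².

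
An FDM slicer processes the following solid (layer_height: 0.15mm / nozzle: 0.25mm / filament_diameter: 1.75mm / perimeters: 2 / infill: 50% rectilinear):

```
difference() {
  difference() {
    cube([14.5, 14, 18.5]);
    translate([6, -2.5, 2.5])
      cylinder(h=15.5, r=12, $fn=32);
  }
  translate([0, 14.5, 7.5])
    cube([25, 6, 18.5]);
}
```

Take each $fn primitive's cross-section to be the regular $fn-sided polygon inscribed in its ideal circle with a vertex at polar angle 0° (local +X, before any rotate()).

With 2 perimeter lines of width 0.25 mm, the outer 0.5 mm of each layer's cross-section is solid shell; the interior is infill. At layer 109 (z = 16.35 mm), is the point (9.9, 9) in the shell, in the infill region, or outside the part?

shell

At z = 16.35 mm: the cube (footprint 14.5×14) is included at this height; the r=12 cylinder at (6, -2.5) contributes a regular 32-gon of circumradius 12; Taking the first minus the rest: starting from the 14.5×14 cube, the r=12 cylinder at (6, -2.5) partially overlaps it — only the 124.69 mm² overlap (of its 449.49 mm²) is removed, clipping the outline — 1 connected region; the 25×6 cube at (0, 14.5) contributes its full rectangle; After the difference (first − rest): starting from the result so far, the 25×6 cube at (0, 14.5) misses the remaining region (no effect) — 1 connected region. Overall, the cross-section is a single solid region. The nearest boundary edge runs (10.59, 8.59)→(8.34, 9.27); distance from the point to it = 0.19 mm. The point is inside the cross-section, 0.19 mm from the nearest boundary — within the 0.5 mm shell band (2 × 0.25).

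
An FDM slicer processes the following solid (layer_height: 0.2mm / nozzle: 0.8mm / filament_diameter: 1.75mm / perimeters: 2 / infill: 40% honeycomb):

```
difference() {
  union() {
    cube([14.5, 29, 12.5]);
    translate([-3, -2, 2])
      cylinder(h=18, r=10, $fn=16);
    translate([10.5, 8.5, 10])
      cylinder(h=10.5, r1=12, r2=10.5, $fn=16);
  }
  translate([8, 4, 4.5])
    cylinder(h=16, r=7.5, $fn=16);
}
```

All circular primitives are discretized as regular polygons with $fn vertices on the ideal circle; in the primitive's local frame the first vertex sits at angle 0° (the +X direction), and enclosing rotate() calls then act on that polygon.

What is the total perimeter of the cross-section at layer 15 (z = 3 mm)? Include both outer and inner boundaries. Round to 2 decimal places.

124.91 mm

At z = 3 mm: the cube is present — its section is the full 14.5×29 rectangle (perimeter 87.00 mm); the cylinder at (-3, -2): section is a regular 16-gon, circumradius r=10 (perimeter = 2·16·10.000·sin(180°/16) = 62.43 mm); the cone at (10.5, 8.5) is not intersected at this z (z outside [10, 20.5]); Combining (union): the regions partially overlap (shared area 33.83 mm²), so the edge portions inside another operand are dropped and the merged outline is re-measured after clipping — boundary = 124.91 mm; the cylinder at (8, 4) is not intersected at this z (z outside [4.5, 20.5]); Taking the first minus the rest: none of the subtracted shapes is present at this height, so the result so far is unchanged — boundary = 124.91 mm. Overall, the cross-section is a single solid region. Total boundary length (outer) = 124.91 mm.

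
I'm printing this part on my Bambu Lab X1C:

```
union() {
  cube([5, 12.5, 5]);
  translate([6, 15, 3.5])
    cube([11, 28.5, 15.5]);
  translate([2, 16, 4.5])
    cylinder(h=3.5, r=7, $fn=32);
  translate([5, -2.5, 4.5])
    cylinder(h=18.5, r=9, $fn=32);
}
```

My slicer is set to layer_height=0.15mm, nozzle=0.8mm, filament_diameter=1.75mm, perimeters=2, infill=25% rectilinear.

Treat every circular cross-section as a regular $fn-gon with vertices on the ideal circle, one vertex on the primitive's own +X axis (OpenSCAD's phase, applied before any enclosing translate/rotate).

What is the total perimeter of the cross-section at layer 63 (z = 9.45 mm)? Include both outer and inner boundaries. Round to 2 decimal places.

135.46 mm

At z = 9.45 mm: the cube is not intersected at this z (z outside [0, 5]); the 11×28.5 cube at (6, 15) contributes its full rectangle (perimeter 79.00 mm); the cylinder at (2, 16) is not intersected at this z (z outside [4.5, 8]); the cylinder at (5, -2.5): section is a regular 32-gon, circumradius r=9 (perimeter = 2·32·9.000·sin(180°/32) = 56.46 mm); Combining (union): the 2 present regions are separate (no shared area or edge), so areas and boundary lengths simply add and each stays a separate island — boundary = 135.46 mm. Overall, the cross-section has 2 separate islands. Total boundary length (outer) = 135.46 mm.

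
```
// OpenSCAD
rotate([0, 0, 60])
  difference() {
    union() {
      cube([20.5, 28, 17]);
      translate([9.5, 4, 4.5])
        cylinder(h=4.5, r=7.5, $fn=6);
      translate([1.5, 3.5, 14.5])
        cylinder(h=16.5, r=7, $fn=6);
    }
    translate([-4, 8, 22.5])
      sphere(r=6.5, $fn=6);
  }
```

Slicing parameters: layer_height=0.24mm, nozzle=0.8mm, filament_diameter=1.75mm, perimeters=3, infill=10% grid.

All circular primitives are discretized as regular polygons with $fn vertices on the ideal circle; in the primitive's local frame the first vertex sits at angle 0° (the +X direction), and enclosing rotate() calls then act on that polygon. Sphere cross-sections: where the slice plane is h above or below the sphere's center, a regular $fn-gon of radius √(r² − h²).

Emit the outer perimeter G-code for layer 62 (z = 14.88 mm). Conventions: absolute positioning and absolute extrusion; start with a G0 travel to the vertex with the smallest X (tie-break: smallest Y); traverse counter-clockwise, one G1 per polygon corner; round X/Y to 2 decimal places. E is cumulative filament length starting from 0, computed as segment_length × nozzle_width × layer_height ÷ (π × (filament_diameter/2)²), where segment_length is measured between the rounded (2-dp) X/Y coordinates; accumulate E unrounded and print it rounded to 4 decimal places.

G0 X-24.25 Y14.00 Z14.88
G1 X-8.28 Y4.78 E1.4720
G1 X-9.28 Y3.05 E1.6315
G1 X-5.78 Y-3.01 E2.1901
G1 X1.22 Y-3.01 E2.7489
G1 X4.72 Y3.05 E3.3075
G1 X3.24 Y5.61 E3.5436
G1 X10.25 Y17.75 E4.6626
G1 X-14.00 Y31.75 E6.8977
G1 X-24.25 Y14.00 E8.5339

At z = 14.88 mm: the cube is present — its section is the full 20.5×28 rectangle; the cylinder at (9.5, 4) does not reach this height (z outside [4.5, 9]); the r=7 cylinder at (1.5, 3.5) gives a regular 6-gon of circumradius 7 (constant along its height); Combining (union): the regions partially overlap (shared area 67.13 mm²), so overlapping operands fuse into one piece — 1 connected region; the sphere at (-4, 8) is not intersected at this z (|z−center|=7.620 > r=6.5); Subtracting the remaining from the first: none of the subtracted shapes is present at this height, so that combined region is unchanged — 1 connected region; (rotated 60° about Z; rotation is an isometry so areas/perimeters/island counts are preserved). The outline is a single polygon with 9 vertices. Extrusion per mm of travel: 0.8 × 0.24 / (π × 0.875²) = 0.079824. Accumulating E over each segment gives final E = 8.5339.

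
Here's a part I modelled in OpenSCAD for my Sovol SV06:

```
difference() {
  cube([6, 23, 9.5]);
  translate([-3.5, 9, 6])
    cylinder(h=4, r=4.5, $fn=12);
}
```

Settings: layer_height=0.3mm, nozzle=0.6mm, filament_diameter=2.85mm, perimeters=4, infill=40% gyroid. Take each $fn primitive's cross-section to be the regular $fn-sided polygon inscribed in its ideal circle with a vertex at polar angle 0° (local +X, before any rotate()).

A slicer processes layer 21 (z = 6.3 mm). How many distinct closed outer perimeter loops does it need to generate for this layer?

At z = 6.3 mm: the cube is present — its section is the full 6×23 rectangle; the r=4.5 cylinder at (-3.5, 9) gives a regular 12-gon of circumradius 4.5 (constant along its height); Subtracting the remaining from the first: starting from the 6×23 cube, the r=4.5 cylinder at (-3.5, 9) partially overlaps it — only the 3.30 mm² overlap (of its 60.75 mm²) is removed, clipping the outline — 1 connected region. The result has 1 disconnected region.

1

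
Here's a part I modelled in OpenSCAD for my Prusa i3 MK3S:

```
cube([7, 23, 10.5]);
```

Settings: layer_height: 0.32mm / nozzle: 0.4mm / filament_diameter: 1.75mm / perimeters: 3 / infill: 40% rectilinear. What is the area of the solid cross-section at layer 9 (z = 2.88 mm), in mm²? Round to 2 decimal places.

161.00 mm²

At z = 2.88 mm: the 7×23 cube contributes its full rectangle (area 161.00 mm²). Overall, the cross-section is a single solid region. Net area = 161.00 mm².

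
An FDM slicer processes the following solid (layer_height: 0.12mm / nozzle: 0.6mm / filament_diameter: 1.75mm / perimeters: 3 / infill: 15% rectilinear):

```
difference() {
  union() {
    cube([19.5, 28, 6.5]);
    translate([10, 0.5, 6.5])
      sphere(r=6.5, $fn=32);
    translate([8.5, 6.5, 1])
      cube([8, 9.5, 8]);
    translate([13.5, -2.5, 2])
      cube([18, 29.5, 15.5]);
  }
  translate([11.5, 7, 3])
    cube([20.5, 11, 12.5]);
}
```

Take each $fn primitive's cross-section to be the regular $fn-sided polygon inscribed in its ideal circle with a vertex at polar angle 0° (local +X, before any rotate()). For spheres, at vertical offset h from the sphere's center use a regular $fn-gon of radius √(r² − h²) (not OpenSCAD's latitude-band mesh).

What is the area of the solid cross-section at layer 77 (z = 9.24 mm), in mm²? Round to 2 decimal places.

At z = 9.24 mm: the cube is not intersected at this z (z outside [0, 6.5]); the r=6.5 sphere at (10, 0.5) slices to a regular 32-gon of circumradius 5.894 (√(r²−h²) with h=2.74 from center) (area = (32/2)·5.894²·sin(360°/32) = 108.45 mm²); the cube at (8.5, 6.5) is absent (z outside [1, 9]); the 18×29.5 cube at (13.5, -2.5) contributes its full rectangle (area 531.00 mm²); Combining (union): the regions partially overlap — summed areas 639.45 mm² minus the doubly-counted overlap 14.16 mm² gives 625.28 mm² — area = 625.28 mm²; the cube at (11.5, 7) (footprint 20.5×11) is included at this height (area 225.50 mm²); Taking the first minus the rest: starting from the result so far (625.28 mm²), the 20.5×11 cube at (11.5, 7) partially overlaps it — only the 198.00 mm² overlap (of its 225.50 mm²) is removed, clipping the outline — area = 427.28 mm². Overall, the cross-section has 2 separate islands. Net area = 427.28 mm².

427.28 mm²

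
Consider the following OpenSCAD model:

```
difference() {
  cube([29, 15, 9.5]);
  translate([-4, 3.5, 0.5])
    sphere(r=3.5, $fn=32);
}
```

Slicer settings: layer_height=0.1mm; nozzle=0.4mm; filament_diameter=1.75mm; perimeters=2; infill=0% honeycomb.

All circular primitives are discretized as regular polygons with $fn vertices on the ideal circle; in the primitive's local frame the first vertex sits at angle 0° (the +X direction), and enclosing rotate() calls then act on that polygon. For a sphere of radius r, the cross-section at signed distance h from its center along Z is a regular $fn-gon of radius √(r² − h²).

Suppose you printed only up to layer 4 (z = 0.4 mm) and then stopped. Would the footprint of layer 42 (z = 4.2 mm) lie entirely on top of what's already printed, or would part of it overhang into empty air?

Compare the two slices. At z = 0.4: the cube is present — its section is the full 29×15 rectangle (area 435.00 mm²); the sphere at (-4, 3.5): section is a regular 32-gon, circumradius = √(r²−h²) = √(3.5²−0.1²) = 3.499 (area = (32/2)·3.499²·sin(360°/32) = 38.21 mm²); Subtracting the remaining from the first: starting from the 29×15 cube (435.00 mm²), the r=3.5 sphere at (-4, 3.5) misses the remaining region (no effect) — area = 435.00 mm². At z = 4.2: the cube is present — its section is the full 29×15 rectangle (area 435.00 mm²); the sphere at (-4, 3.5) does not reach this height (|z−center|=3.700 > r=3.5); After the difference (first − rest): none of the subtracted shapes is present at this height, so the 29×15 cube is unchanged — area = 435.00 mm². Checking containment: the cross-section at z = 4.2 is a subset of the cross-section at z = 0.4.

entirely on top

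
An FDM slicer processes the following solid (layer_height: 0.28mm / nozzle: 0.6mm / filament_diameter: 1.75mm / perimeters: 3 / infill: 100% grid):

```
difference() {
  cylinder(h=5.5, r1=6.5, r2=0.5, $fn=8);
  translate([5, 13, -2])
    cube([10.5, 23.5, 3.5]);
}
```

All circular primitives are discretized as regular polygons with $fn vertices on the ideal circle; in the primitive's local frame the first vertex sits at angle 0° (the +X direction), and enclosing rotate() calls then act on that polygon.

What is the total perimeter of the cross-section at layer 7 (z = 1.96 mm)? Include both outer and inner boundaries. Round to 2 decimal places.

26.71 mm

At z = 1.96 mm: the cone (r1=6.5→r2=0.5) has section circumradius 4.362 here — a regular 8-gon (perimeter = 2·8·4.362·sin(180°/8) = 26.71 mm); the cube at (5, 13) is absent (z outside [-2, 1.5]); Subtracting the remaining from the first: none of the subtracted shapes is present at this height, so the cone is unchanged — boundary = 26.71 mm. Overall, the cross-section is a single solid region. Total boundary length (outer) = 26.71 mm.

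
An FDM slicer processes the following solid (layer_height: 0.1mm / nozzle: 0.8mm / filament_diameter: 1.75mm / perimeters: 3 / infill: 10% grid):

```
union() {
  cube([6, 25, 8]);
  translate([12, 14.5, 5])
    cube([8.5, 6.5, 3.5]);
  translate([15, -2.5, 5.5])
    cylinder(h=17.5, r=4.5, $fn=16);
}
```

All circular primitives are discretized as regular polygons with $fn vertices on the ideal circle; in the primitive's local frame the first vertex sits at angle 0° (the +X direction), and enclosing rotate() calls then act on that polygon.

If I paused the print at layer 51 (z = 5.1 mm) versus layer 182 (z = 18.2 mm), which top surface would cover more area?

layer 51 (z = 5.1 mm)

Layer 51 (z = 5.1): the cube (footprint 6×25) is included at this height (area 150.00 mm²); the 8.5×6.5 cube at (12, 14.5) contributes its full rectangle (area 55.25 mm²); the cylinder at (15, -2.5) is absent (z outside [5.5, 23]); Taking the union: the 2 present regions are separate (no shared area or edge), so areas and boundary lengths simply add and each stays a separate island — area = 205.25 mm². So its area = 205.25 mm². Layer 182 (z = 18.2): the cube is not intersected at this z (z outside [0, 8]); the cube at (12, 14.5) does not reach this height (z outside [5, 8.5]); the cylinder at (15, -2.5): section is a regular 16-gon, circumradius r=4.5 (area = (16/2)·4.500²·sin(360°/16) = 61.99 mm²); Taking the union: only the r=4.5 cylinder at (15, -2.5) is present, so the union is just that shape — area = 61.99 mm². So its area = 61.99 mm². Layer 51 is larger (205.25 vs 61.99 mm²).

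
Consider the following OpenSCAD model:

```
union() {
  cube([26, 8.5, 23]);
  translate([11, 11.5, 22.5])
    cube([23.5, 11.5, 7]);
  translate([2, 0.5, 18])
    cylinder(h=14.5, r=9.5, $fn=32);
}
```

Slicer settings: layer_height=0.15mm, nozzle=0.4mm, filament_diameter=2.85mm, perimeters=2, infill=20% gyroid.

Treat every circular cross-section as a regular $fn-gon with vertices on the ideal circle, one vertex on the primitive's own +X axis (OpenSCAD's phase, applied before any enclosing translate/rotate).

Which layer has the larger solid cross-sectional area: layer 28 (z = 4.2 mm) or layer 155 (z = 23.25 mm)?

Layer 28 (z = 4.2): the cube is present — its section is the full 26×8.5 rectangle (area 221.00 mm²); the cube at (11, 11.5) does not reach this height (z outside [22.5, 29.5]); the cylinder at (2, 0.5) does not reach this height (z outside [18, 32.5]); Merging all regions: only the 26×8.5 cube is present, so the union is just that shape — area = 221.00 mm². So its area = 221.00 mm². Layer 155 (z = 23.25): the cube does not reach this height (z outside [0, 23]); the 23.5×11.5 cube at (11, 11.5) contributes its full rectangle (area 270.25 mm²); the r=9.5 cylinder at (2, 0.5) gives a regular 32-gon of circumradius 9.5 (constant along its height) (area = (32/2)·9.500²·sin(360°/32) = 281.71 mm²); Taking the union: the 2 present regions are separate (no shared area or edge), so areas and boundary lengths simply add and each stays a separate island — area = 551.96 mm². So its area = 551.96 mm². Layer 155 is larger (551.96 vs 221.00 mm²).

layer 155 (z = 23.25 mm)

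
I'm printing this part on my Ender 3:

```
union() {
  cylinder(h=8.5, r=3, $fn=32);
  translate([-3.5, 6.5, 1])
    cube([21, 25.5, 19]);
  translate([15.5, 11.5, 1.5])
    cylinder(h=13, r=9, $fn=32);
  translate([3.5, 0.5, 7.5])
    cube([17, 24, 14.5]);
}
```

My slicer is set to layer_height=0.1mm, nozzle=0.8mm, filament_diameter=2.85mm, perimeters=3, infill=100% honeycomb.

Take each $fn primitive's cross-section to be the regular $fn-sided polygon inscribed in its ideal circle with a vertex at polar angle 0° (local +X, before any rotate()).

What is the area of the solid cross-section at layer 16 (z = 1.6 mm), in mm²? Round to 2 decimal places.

683.01 mm²

At z = 1.6 mm: the r=3 cylinder contributes a regular 32-gon of circumradius 3 (area = (32/2)·3.000²·sin(360°/32) = 28.09 mm²); the 21×25.5 cube at (-3.5, 6.5) contributes its full rectangle (area 535.50 mm²); the r=9 cylinder at (15.5, 11.5) gives a regular 32-gon of circumradius 9 (constant along its height) (area = (32/2)·9.000²·sin(360°/32) = 252.84 mm²); the cube at (3.5, 0.5) does not reach this height (z outside [7.5, 22]); Merging all regions: the regions partially overlap — summed areas 816.43 mm² minus the doubly-counted overlap 133.42 mm² gives 683.01 mm² — area = 683.01 mm². Overall, the cross-section has 2 separate islands. Net area = 683.01 mm².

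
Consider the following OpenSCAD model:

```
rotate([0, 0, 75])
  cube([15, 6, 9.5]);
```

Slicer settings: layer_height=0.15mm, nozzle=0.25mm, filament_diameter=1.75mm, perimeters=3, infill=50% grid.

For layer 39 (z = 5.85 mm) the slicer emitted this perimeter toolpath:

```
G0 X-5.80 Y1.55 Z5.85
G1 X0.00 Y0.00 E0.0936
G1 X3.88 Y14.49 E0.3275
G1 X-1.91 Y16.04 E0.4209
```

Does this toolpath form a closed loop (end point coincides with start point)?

Start point (G0): (-5.80, 1.55). End point (last G1): the path does not return to the start — open.

no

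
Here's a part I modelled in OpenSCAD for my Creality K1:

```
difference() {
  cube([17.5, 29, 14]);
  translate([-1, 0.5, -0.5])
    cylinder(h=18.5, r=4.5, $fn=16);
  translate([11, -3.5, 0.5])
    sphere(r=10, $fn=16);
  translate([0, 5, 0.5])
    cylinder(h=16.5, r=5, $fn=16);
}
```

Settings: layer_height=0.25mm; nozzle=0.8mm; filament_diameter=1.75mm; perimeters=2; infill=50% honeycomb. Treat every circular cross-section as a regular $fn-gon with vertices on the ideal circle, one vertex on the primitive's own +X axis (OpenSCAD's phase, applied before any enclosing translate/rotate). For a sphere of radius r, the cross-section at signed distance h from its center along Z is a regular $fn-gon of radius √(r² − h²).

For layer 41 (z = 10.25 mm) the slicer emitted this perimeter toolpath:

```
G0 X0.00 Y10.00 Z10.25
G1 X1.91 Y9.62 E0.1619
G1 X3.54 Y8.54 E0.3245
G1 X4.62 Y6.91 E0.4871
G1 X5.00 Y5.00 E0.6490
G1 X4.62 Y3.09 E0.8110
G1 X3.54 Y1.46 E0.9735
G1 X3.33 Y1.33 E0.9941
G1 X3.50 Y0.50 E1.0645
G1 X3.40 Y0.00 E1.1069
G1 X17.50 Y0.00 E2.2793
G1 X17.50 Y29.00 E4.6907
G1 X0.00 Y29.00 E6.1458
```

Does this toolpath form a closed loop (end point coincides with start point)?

no

Start point (G0): (0.00, 10.00). End point (last G1): the path does not return to the start — open.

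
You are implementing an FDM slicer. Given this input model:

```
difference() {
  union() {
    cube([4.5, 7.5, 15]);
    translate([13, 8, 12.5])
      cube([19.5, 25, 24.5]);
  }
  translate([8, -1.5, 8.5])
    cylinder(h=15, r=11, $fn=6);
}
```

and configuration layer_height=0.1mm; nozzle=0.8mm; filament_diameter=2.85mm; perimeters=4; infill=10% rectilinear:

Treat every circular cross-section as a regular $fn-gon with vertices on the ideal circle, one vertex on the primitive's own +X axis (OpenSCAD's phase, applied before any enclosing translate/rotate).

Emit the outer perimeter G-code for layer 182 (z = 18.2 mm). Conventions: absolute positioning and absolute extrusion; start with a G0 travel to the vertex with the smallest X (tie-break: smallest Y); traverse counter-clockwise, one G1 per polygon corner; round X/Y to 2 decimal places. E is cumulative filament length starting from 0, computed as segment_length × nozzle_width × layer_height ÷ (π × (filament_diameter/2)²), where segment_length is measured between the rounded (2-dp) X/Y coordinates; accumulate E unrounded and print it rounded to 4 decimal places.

G0 X13.00 Y8.03 Z18.20
G1 X13.50 Y8.03 E0.0063
G1 X13.52 Y8.00 E0.0067
G1 X32.50 Y8.00 E0.2447
G1 X32.50 Y33.00 E0.5582
G1 X13.00 Y33.00 E0.8028
G1 X13.00 Y8.03 E1.1159

At z = 18.2 mm: the cube is not intersected at this z (z outside [0, 15]); the cube at (13, 8) is present — its section is the full 19.5×25 rectangle; Taking the union: only the 19.5×25 cube at (13, 8) is present, so the union is just that shape — 1 connected region; the r=11 cylinder at (8, -1.5) contributes a regular 6-gon of circumradius 11; Taking the first minus the rest: starting from the result so far, the r=11 cylinder at (8, -1.5) partially overlaps it — only the 0.01 mm² overlap (of its 314.37 mm²) is removed, clipping the outline — 1 connected region. The outline is a single polygon with 6 vertices. Extrusion per mm of travel: 0.8 × 0.1 / (π × 1.425²) = 0.012540. Accumulating E over each segment gives final E = 1.1159.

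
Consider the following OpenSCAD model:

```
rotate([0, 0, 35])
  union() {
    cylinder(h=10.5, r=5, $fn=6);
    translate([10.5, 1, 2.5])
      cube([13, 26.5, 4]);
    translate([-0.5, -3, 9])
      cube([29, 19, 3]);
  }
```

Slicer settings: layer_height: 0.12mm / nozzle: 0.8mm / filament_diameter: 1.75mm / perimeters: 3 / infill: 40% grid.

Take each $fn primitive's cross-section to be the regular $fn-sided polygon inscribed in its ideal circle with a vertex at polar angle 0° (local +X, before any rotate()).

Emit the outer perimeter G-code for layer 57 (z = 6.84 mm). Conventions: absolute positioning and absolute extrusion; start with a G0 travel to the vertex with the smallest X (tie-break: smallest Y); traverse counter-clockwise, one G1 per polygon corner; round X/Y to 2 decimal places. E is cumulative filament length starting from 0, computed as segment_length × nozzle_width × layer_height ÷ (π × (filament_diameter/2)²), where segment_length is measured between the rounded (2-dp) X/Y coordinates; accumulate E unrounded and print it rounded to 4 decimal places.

G0 X-4.53 Y2.11 Z6.84
G1 X-4.10 Y-2.87 E0.1995
G1 X0.44 Y-4.98 E0.3993
G1 X4.53 Y-2.11 E0.5987
G1 X4.10 Y2.87 E0.7982
G1 X-0.44 Y4.98 E0.9981
G1 X-4.53 Y2.11 E1.1975

At z = 6.84 mm: the r=5 cylinder contributes a regular 6-gon of circumradius 5; the cube at (10.5, 1) is absent (z outside [2.5, 6.5]); the cube at (-0.5, -3) does not reach this height (z outside [9, 12]); Taking the union: only the r=5 cylinder is present, so the union is just that shape — 1 connected region; (whole slice rotated 35° about Z — lengths, areas and connectivity unchanged). The outline is a single polygon with 6 vertices. Extrusion per mm of travel: 0.8 × 0.12 / (π × 0.875²) = 0.039912. Accumulating E over each segment gives final E = 1.1975.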